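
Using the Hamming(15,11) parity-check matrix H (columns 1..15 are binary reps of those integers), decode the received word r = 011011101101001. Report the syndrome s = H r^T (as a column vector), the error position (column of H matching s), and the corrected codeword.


s = (0, 1, 0, 1)^T, error position = 5, corrected codeword c = 011001101101001

Compute s = H r^T mod 2 one row at a time:
  s_1 = 0 + 1 + 1 + 0 + 1 + 0 + 0 + 1 = 4 ≡ 0 (mod 2).
  s_2 = 0 + 1 + 1 + 1 + 1 + 0 + 0 + 1 = 5 ≡ 1 (mod 2).
  s_3 = 1 + 1 + 1 + 1 + 1 + 0 + 0 + 1 = 6 ≡ 0 (mod 2).
  s_4 = 0 + 1 + 1 + 1 + 1 + 0 + 0 + 1 = 5 ≡ 1 (mod 2).
s = (0, 1, 0, 1)^T — this equals column 5 of H (binary 0101), so error is at position 5.
Correct: flip bit 5 of r = 011011101101001 to get c = 011001101101001.


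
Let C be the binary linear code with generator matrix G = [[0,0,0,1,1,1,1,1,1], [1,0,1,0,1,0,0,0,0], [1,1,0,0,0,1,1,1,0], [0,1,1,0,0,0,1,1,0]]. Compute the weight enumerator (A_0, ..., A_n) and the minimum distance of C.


Weight distribution: A_0 = 1, A_2 = 1, A_3 = 2, A_4 = 3, A_5 = 4, A_6 = 3, A_7 = 2. Minimum distance d = 2.

Enumerate all 2^4 = 16 messages m ∈ F_2^4.
For each, compute codeword c = mG in F_2^9, then tally its weight.
  m = 0000 → c = 000000000, weight = 0.
  m = 1000 → c = 000111111, weight = 6.
  m = 0100 → c = 101010000, weight = 3.
  m = 1100 → c = 101101111, weight = 7.
  m = 0010 → c = 110001110, weight = 5.
  m = 1010 → c = 110110001, weight = 5.
  m = 0110 → c = 011011110, weight = 6.
  m = 1110 → c = 011100001, weight = 4.
  m = 0001 → c = 011000110, weight = 4.
  m = 1001 → c = 011111001, weight = 6.
  m = 0101 → c = 110010110, weight = 5.
  m = 1101 → c = 110101001, weight = 5.
  m = 0011 → c = 101001000, weight = 3.
  m = 1011 → c = 101110111, weight = 7.
  m = 0111 → c = 000011000, weight = 2.
  m = 1111 → c = 000100111, weight = 4.
Tally weights:
  weight 0: 1 codewords.
  weight 2: 1 codewords.
  weight 3: 2 codewords.
  weight 4: 3 codewords.
  weight 5: 4 codewords.
  weight 6: 3 codewords.
  weight 7: 2 codewords.
Minimum distance d = smallest w > 0 with A_w > 0 = 2.
Sanity: Σ A_w = 16 = 2^4 = 16 ✓.


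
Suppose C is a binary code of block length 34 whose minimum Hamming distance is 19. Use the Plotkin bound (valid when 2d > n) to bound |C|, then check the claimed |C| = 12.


Plotkin bound M ≤ 8; given |C| = 12 > bound (violated).

Check applicability: 2d = 38, n = 34.
2d − n = 4 > 0, so Plotkin applies.
Compute d/(2d−n) = 19/4 ≈ 4.7500.
⌊d/(2d−n)⌋ = 4.
Plotkin bound: M ≤ 2·4 = 8.
Given |C| = 12, check: VIOLATED.
This |C| is above the Plotkin bound, so no binary code with n = 34, d = 19 and 12 codewords exists.


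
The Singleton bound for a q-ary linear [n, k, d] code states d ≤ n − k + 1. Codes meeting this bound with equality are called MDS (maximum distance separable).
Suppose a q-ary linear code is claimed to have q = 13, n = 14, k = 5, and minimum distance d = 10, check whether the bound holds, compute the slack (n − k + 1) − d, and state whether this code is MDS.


Singleton RHS = n − k + 1 = 10, slack = 0, bound satisfied, MDS.

Singleton bound: d ≤ n − k + 1.
Here n = 14, k = 5, so n − k + 1 = 10.
Given d = 10, check d ≤ 10: YES.
Slack = (n − k + 1) − d = 0.
The code is MDS (slack = 0).
Description: the claimed parameters are [14, 5, 10]_13; such a code would be MDS (meets Singleton bound).


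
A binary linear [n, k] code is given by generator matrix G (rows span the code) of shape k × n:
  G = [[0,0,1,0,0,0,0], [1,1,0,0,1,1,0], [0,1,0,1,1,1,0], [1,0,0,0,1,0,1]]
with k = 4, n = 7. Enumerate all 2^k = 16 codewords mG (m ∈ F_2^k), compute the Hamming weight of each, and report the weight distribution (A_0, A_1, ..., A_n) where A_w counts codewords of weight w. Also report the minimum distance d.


Weight distribution: A_0 = 1, A_1 = 1, A_2 = 1, A_3 = 4, A_4 = 5, A_5 = 3, A_6 = 1. Minimum distance d = 1.

Enumerate all 2^4 = 16 messages m ∈ F_2^4.
For each, compute codeword c = mG in F_2^7, then tally its weight.
  m = 0000 → c = 0000000, weight = 0.
  m = 1000 → c = 0010000, weight = 1.
  m = 0100 → c = 1100110, weight = 4.
  m = 1100 → c = 1110110, weight = 5.
  m = 0010 → c = 0101110, weight = 4.
  m = 1010 → c = 0111110, weight = 5.
  m = 0110 → c = 1001000, weight = 2.
  m = 1110 → c = 1011000, weight = 3.
  m = 0001 → c = 1000101, weight = 3.
  m = 1001 → c = 1010101, weight = 4.
  m = 0101 → c = 0100011, weight = 3.
  m = 1101 → c = 0110011, weight = 4.
  m = 0011 → c = 1101011, weight = 5.
  m = 1011 → c = 1111011, weight = 6.
  m = 0111 → c = 0001101, weight = 3.
  m = 1111 → c = 0011101, weight = 4.
Tally weights:
  weight 0: 1 codewords.
  weight 1: 1 codewords.
  weight 2: 1 codewords.
  weight 3: 4 codewords.
  weight 4: 5 codewords.
  weight 5: 3 codewords.
  weight 6: 1 codewords.
Minimum distance d = smallest w > 0 with A_w > 0 = 1.
Sanity: Σ A_w = 16 = 2^4 = 16 ✓.


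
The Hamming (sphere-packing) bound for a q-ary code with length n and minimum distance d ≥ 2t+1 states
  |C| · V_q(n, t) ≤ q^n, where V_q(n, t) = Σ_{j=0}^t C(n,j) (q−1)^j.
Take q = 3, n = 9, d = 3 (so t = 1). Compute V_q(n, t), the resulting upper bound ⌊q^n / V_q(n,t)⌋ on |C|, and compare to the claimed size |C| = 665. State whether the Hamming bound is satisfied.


V_q(n, t) = 19, q^n = 19683, Hamming bound = 1035, |C| = 665 ≤ bound (satisfied).

Step 1: Compute V_q(n, t) = Σ_{j=0}^1 C(n, j) (q−1)^j.
  j = 0: C(9,0)·(2)^0 = 1·1 = 1.
  j = 1: C(9,1)·(2)^1 = 9·2 = 18.
  V_q(n, t) = 1 + 18 = 19.
Step 2: q^n = 3^9 = 19683.
Step 3: Hamming bound ⌊q^n / V_q(n,t)⌋ = ⌊19683/19⌋ = 1035.
Step 4: Compare |C| = 665 to 1035: satisfied.
The claimed |C| lies below the Hamming bound.


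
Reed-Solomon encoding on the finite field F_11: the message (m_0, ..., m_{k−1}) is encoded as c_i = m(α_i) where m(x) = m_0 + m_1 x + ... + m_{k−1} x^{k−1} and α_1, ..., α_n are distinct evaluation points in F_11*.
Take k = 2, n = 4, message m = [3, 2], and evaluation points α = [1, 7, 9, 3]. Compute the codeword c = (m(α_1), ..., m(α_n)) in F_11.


c = [5, 6, 10, 9]

Message polynomial: m(x) = 3 + 2·x (mod 11).
For each evaluation point α_i, compute m(α_i) mod 11:
  α_1 = 1: Horner steps 2 → 5, so m(1) = 5.
  α_2 = 7: Horner steps 2 → 6, so m(7) = 6.
  α_3 = 9: Horner steps 2 → 10, so m(9) = 10.
  α_4 = 3: Horner steps 2 → 9, so m(3) = 9.
Codeword c = [5, 6, 10, 9] ∈ F_11^4.


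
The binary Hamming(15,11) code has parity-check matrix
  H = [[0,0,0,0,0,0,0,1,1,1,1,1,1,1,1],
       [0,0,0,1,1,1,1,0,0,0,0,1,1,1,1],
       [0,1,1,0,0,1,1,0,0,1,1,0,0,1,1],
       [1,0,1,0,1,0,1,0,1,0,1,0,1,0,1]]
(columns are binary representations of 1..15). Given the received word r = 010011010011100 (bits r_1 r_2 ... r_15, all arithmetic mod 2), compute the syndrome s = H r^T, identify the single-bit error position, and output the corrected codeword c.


s = (0, 0, 1, 1)^T, error position = 3, corrected codeword c = 011011010011100

Compute s = H r^T mod 2 one row at a time:
  s_1 = 1 + 0 + 0 + 1 + 1 + 1 + 0 + 0 = 4 ≡ 0 (mod 2).
  s_2 = 0 + 1 + 1 + 0 + 1 + 1 + 0 + 0 = 4 ≡ 0 (mod 2).
  s_3 = 1 + 0 + 1 + 0 + 0 + 1 + 0 + 0 = 3 ≡ 1 (mod 2).
  s_4 = 0 + 0 + 1 + 0 + 0 + 1 + 1 + 0 = 3 ≡ 1 (mod 2).
s = (0, 0, 1, 1)^T — this equals column 3 of H (binary 0011), so error is at position 3.
Correct: flip bit 3 of r = 010011010011100 to get c = 011011010011100.


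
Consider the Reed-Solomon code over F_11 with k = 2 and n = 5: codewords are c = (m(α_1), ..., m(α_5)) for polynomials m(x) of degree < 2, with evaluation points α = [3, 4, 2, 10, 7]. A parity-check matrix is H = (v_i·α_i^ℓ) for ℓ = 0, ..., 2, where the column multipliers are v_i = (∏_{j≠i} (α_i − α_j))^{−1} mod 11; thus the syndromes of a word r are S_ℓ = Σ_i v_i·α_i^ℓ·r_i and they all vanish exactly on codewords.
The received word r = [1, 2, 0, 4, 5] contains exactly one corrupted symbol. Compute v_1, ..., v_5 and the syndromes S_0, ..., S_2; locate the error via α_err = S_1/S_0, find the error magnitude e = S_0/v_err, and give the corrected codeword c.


S = (1, 10, 1), error at position 4, error magnitude e = 7, c = [1, 2, 0, 8, 5].

Step 1: column multipliers v_i = (∏_{j≠i}(α_i − α_j))^{−1} mod 11.
  i = 1 (α = 3): (3−4)(3−2)(3−10)(3−7) = (−1)·1·(−7)·(−4) = −28 ≡ 5, so v_1 = 5^{−1} = 9 (mod 11).
  i = 2 (α = 4): (4−3)(4−2)(4−10)(4−7) = 1·2·(−6)·(−3) = 36 ≡ 3, so v_2 = 3^{−1} = 4 (mod 11).
  i = 3 (α = 2): (2−3)(2−4)(2−10)(2−7) = (−1)·(−2)·(−8)·(−5) = 80 ≡ 3, so v_3 = 3^{−1} = 4 (mod 11).
  i = 4 (α = 10): (10−3)(10−4)(10−2)(10−7) = 7·6·8·3 = 1008 ≡ 7, so v_4 = 7^{−1} = 8 (mod 11).
  i = 5 (α = 7): (7−3)(7−4)(7−2)(7−10) = 4·3·5·(−3) = −180 ≡ 7, so v_5 = 7^{−1} = 8 (mod 11).
  v = [9, 4, 4, 8, 8].
Step 2: syndromes of r = [1, 2, 0, 4, 5] (all sums mod 11).
  S_0 = Σ v_i r_i = 9·1 + 4·2 + 4·0 + 8·4 + 8·5 = 89 ≡ 1.
  S_1 = Σ v_i α_i r_i = 9·3·1 + 4·4·2 + 4·2·0 + 8·10·4 + 8·7·5 = 659 ≡ 10.
  α_i^2 mod 11 = [9, 5, 4, 1, 5].
  S_2 = Σ v_i α_i^2 r_i = 9·9·1 + 4·5·2 + 4·4·0 + 8·1·4 + 8·5·5 = 353 ≡ 1.
  S = (1, 10, 1) ≠ 0, so r is not a codeword (an error is present).
Step 3: locate the error. For a single error e at position i, S_ℓ = v_i·e·α_i^ℓ, so α_err = S_1/S_0.
  S_0^{−1} = 1^{−1} = 1 (mod 11), so α_err = 10·1 = 10 ≡ 10 = α_4. Error position i = 4.
  Consistency check: S_2/S_1 = 1·10 = 10 ≡ 10 = α_err ✓ (single-error assumption holds).
Step 4: error magnitude e = S_0/v_4 = S_0·∏_{j≠4}(α_4 − α_j) = 1·7 = 7 ≡ 7 (mod 11).
Step 5: correct position 4: c_4 = r_4 − e = 4 − 7 ≡ 8 (mod 11). Hence c = [1, 2, 0, 8, 5].
  Check: interpolating c through the α_i gives m(x) = 9 + 1·x (degree < 2) with m(α_i) = c_i for every i, so c is indeed a codeword.


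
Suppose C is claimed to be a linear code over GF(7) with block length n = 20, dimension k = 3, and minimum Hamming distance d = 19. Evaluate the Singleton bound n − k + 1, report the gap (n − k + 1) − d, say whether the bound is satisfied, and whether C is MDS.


Singleton RHS = n − k + 1 = 18, slack = -1, bound violated (no such code; not MDS).

Singleton bound: d ≤ n − k + 1.
Here n = 20, k = 3, so n − k + 1 = 18.
Given d = 19, check d ≤ 18: NO.
Slack = (n − k + 1) − d = -1.
The slack is negative: d = 19 exceeds n − k + 1 = 18 by 1, so the Singleton bound is violated and no linear [20, 3, 19]_7 code can exist. In particular it is not MDS (MDS requires d = n − k + 1 exactly).
Description: the claimed parameters are [20, 3, 19]_7; such a code would be impossible (violates the Singleton bound).


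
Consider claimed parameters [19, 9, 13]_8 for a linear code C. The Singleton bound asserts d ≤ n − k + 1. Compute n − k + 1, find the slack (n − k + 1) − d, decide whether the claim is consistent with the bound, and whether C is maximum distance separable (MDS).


Singleton RHS = n − k + 1 = 11, slack = -2, bound violated (no such code; not MDS).

Singleton bound: d ≤ n − k + 1.
Here n = 19, k = 9, so n − k + 1 = 11.
Given d = 13, check d ≤ 11: NO.
Slack = (n − k + 1) − d = -2.
The slack is negative: d = 13 exceeds n − k + 1 = 11 by 2, so the Singleton bound is violated and no linear [19, 9, 13]_8 code can exist. In particular it is not MDS (MDS requires d = n − k + 1 exactly).
Description: the claimed parameters are [19, 9, 13]_8; such a code would be impossible (violates the Singleton bound).


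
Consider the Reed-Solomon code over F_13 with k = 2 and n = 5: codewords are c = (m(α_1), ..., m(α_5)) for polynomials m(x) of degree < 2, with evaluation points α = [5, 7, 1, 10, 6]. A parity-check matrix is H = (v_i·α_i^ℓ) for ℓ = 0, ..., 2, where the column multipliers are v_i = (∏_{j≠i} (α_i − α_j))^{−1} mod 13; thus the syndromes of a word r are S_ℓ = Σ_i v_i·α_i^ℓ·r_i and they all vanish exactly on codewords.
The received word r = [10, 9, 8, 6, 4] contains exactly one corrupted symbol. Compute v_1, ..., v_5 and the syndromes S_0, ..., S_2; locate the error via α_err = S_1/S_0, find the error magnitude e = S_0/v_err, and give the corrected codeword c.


S = (8, 4, 2), error at position 2, error magnitude e = 11, c = [10, 11, 8, 6, 4].

Step 1: column multipliers v_i = (∏_{j≠i}(α_i − α_j))^{−1} mod 13.
  i = 1 (α = 5): (5−7)(5−1)(5−10)(5−6) = (−2)·4·(−5)·(−1) = −40 ≡ 12, so v_1 = 12^{−1} = 12 (mod 13).
  i = 2 (α = 7): (7−5)(7−1)(7−10)(7−6) = 2·6·(−3)·1 = −36 ≡ 3, so v_2 = 3^{−1} = 9 (mod 13).
  i = 3 (α = 1): (1−5)(1−7)(1−10)(1−6) = (−4)·(−6)·(−9)·(−5) = 1080 ≡ 1, so v_3 = 1^{−1} = 1 (mod 13).
  i = 4 (α = 10): (10−5)(10−7)(10−1)(10−6) = 5·3·9·4 = 540 ≡ 7, so v_4 = 7^{−1} = 2 (mod 13).
  i = 5 (α = 6): (6−5)(6−7)(6−1)(6−10) = 1·(−1)·5·(−4) = 20 ≡ 7, so v_5 = 7^{−1} = 2 (mod 13).
  v = [12, 9, 1, 2, 2].
Step 2: syndromes of r = [10, 9, 8, 6, 4] (all sums mod 13).
  S_0 = Σ v_i r_i = 12·10 + 9·9 + 1·8 + 2·6 + 2·4 = 229 ≡ 8.
  S_1 = Σ v_i α_i r_i = 12·5·10 + 9·7·9 + 1·1·8 + 2·10·6 + 2·6·4 = 1343 ≡ 4.
  α_i^2 mod 13 = [12, 10, 1, 9, 10].
  S_2 = Σ v_i α_i^2 r_i = 12·12·10 + 9·10·9 + 1·1·8 + 2·9·6 + 2·10·4 = 2446 ≡ 2.
  S = (8, 4, 2) ≠ 0, so r is not a codeword (an error is present).
Step 3: locate the error. For a single error e at position i, S_ℓ = v_i·e·α_i^ℓ, so α_err = S_1/S_0.
  S_0^{−1} = 8^{−1} = 5 (mod 13), so α_err = 4·5 = 20 ≡ 7 = α_2. Error position i = 2.
  Consistency check: S_2/S_1 = 2·10 = 20 ≡ 7 = α_err ✓ (single-error assumption holds).
Step 4: error magnitude e = S_0/v_2 = S_0·∏_{j≠2}(α_2 − α_j) = 8·3 = 24 ≡ 11 (mod 13).
Step 5: correct position 2: c_2 = r_2 − e = 9 − 11 ≡ 11 (mod 13). Hence c = [10, 11, 8, 6, 4].
  Check: interpolating c through the α_i gives m(x) = 1 + 7·x (degree < 2) with m(α_i) = c_i for every i, so c is indeed a codeword.


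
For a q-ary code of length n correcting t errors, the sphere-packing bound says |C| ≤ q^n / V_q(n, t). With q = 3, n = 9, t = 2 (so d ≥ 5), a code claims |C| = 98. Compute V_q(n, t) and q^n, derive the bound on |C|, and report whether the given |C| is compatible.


V_q(n, t) = 163, q^n = 19683, Hamming bound = 120, |C| = 98 ≤ bound (satisfied).

Step 1: Compute V_q(n, t) = Σ_{j=0}^2 C(n, j) (q−1)^j.
  j = 0: C(9,0)·(2)^0 = 1·1 = 1.
  j = 1: C(9,1)·(2)^1 = 9·2 = 18.
  j = 2: C(9,2)·(2)^2 = 36·4 = 144.
  V_q(n, t) = 1 + 18 + 144 = 163.
Step 2: q^n = 3^9 = 19683.
Step 3: Hamming bound ⌊q^n / V_q(n,t)⌋ = ⌊19683/163⌋ = 120.
Step 4: Compare |C| = 98 to 120: satisfied.
The claimed |C| lies below the Hamming bound.


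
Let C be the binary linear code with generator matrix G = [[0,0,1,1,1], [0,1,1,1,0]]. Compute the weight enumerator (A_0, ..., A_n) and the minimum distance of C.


Weight distribution: A_0 = 1, A_2 = 1, A_3 = 2. Minimum distance d = 2.

Enumerate all 2^2 = 4 messages m ∈ F_2^2.
For each, compute codeword c = mG in F_2^5, then tally its weight.
  m = 00 → c = 00000, weight = 0.
  m = 10 → c = 00111, weight = 3.
  m = 01 → c = 01110, weight = 3.
  m = 11 → c = 01001, weight = 2.
Tally weights:
  weight 0: 1 codewords.
  weight 2: 1 codewords.
  weight 3: 2 codewords.
Minimum distance d = smallest w > 0 with A_w > 0 = 2.
Sanity: Σ A_w = 4 = 2^2 = 4 ✓.


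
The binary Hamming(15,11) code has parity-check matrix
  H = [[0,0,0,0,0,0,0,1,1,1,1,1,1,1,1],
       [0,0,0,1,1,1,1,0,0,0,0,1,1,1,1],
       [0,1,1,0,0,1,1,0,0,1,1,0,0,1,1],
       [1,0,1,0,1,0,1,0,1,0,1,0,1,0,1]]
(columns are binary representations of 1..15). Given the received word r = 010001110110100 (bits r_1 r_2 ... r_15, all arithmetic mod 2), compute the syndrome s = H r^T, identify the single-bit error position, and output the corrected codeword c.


s = (0, 1, 1, 1)^T, error position = 7, corrected codeword c = 010001010110100

Compute s = H r^T mod 2 one row at a time:
  s_1 = 1 + 0 + 1 + 1 + 0 + 1 + 0 + 0 = 4 ≡ 0 (mod 2).
  s_2 = 0 + 0 + 1 + 1 + 0 + 1 + 0 + 0 = 3 ≡ 1 (mod 2).
  s_3 = 1 + 0 + 1 + 1 + 1 + 1 + 0 + 0 = 5 ≡ 1 (mod 2).
  s_4 = 0 + 0 + 0 + 1 + 0 + 1 + 1 + 0 = 3 ≡ 1 (mod 2).
s = (0, 1, 1, 1)^T — this equals column 7 of H (binary 0111), so error is at position 7.
Correct: flip bit 7 of r = 010001110110100 to get c = 010001010110100.


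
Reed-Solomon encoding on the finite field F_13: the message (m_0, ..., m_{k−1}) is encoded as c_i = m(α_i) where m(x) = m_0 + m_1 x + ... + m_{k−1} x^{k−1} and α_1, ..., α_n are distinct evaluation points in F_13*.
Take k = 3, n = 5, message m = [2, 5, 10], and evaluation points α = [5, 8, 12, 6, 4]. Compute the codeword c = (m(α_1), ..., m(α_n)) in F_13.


c = [4, 6, 7, 2, 0]

Message polynomial: m(x) = 2 + 5·x + 10·x^2 (mod 13).
For each evaluation point α_i, compute m(α_i) mod 13:
  α_1 = 5: Horner steps 10 → 3 → 4, so m(5) = 4.
  α_2 = 8: Horner steps 10 → 7 → 6, so m(8) = 6.
  α_3 = 12: Horner steps 10 → 8 → 7, so m(12) = 7.
  α_4 = 6: Horner steps 10 → 0 → 2, so m(6) = 2.
  α_5 = 4: Horner steps 10 → 6 → 0, so m(4) = 0.
Codeword c = [4, 6, 7, 2, 0] ∈ F_13^5.


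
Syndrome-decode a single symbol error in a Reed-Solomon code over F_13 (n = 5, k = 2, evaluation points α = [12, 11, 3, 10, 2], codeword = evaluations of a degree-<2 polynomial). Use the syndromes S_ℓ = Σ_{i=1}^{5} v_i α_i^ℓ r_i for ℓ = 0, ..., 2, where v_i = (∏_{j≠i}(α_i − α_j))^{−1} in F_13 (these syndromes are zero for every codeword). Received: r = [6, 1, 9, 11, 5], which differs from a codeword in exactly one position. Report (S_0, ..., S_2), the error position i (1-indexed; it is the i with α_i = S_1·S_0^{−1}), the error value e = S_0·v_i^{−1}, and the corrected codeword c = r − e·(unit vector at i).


S = (2, 9, 8), error at position 2, error magnitude e = 12, c = [6, 2, 9, 11, 5].

Step 1: column multipliers v_i = (∏_{j≠i}(α_i − α_j))^{−1} mod 13.
  i = 1 (α = 12): (12−11)(12−3)(12−10)(12−2) = 1·9·2·10 = 180 ≡ 11, so v_1 = 11^{−1} = 6 (mod 13).
  i = 2 (α = 11): (11−12)(11−3)(11−10)(11−2) = (−1)·8·1·9 = −72 ≡ 6, so v_2 = 6^{−1} = 11 (mod 13).
  i = 3 (α = 3): (3−12)(3−11)(3−10)(3−2) = (−9)·(−8)·(−7)·1 = −504 ≡ 3, so v_3 = 3^{−1} = 9 (mod 13).
  i = 4 (α = 10): (10−12)(10−11)(10−3)(10−2) = (−2)·(−1)·7·8 = 112 ≡ 8, so v_4 = 8^{−1} = 5 (mod 13).
  i = 5 (α = 2): (2−12)(2−11)(2−3)(2−10) = (−10)·(−9)·(−1)·(−8) = 720 ≡ 5, so v_5 = 5^{−1} = 8 (mod 13).
  v = [6, 11, 9, 5, 8].
Step 2: syndromes of r = [6, 1, 9, 11, 5] (all sums mod 13).
  S_0 = Σ v_i r_i = 6·6 + 11·1 + 9·9 + 5·11 + 8·5 = 223 ≡ 2.
  S_1 = Σ v_i α_i r_i = 6·12·6 + 11·11·1 + 9·3·9 + 5·10·11 + 8·2·5 = 1426 ≡ 9.
  α_i^2 mod 13 = [1, 4, 9, 9, 4].
  S_2 = Σ v_i α_i^2 r_i = 6·1·6 + 11·4·1 + 9·9·9 + 5·9·11 + 8·4·5 = 1464 ≡ 8.
  S = (2, 9, 8) ≠ 0, so r is not a codeword (an error is present).
Step 3: locate the error. For a single error e at position i, S_ℓ = v_i·e·α_i^ℓ, so α_err = S_1/S_0.
  S_0^{−1} = 2^{−1} = 7 (mod 13), so α_err = 9·7 = 63 ≡ 11 = α_2. Error position i = 2.
  Consistency check: S_2/S_1 = 8·3 = 24 ≡ 11 = α_err ✓ (single-error assumption holds).
Step 4: error magnitude e = S_0/v_2 = S_0·∏_{j≠2}(α_2 − α_j) = 2·6 = 12 ≡ 12 (mod 13).
Step 5: correct position 2: c_2 = r_2 − e = 1 − 12 ≡ 2 (mod 13). Hence c = [6, 2, 9, 11, 5].
  Check: interpolating c through the α_i gives m(x) = 10 + 4·x (degree < 2) with m(α_i) = c_i for every i, so c is indeed a codeword.


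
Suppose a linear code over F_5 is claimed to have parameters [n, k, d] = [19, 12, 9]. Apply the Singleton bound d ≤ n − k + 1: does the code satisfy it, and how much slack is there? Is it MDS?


Singleton RHS = n − k + 1 = 8, slack = -1, bound violated (no such code; not MDS).

Singleton bound: d ≤ n − k + 1.
Here n = 19, k = 12, so n − k + 1 = 8.
Given d = 9, check d ≤ 8: NO.
Slack = (n − k + 1) − d = -1.
The slack is negative: d = 9 exceeds n − k + 1 = 8 by 1, so the Singleton bound is violated and no linear [19, 12, 9]_5 code can exist. In particular it is not MDS (MDS requires d = n − k + 1 exactly).
Description: the claimed parameters are [19, 12, 9]_5; such a code would be impossible (violates the Singleton bound).


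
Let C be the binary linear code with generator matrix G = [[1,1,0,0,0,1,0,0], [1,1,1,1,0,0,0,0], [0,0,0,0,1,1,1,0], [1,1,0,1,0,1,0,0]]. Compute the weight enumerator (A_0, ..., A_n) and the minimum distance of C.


Weight distribution: A_0 = 1, A_1 = 1, A_2 = 1, A_3 = 5, A_4 = 5, A_5 = 1, A_6 = 1, A_7 = 1. Minimum distance d = 1.

Enumerate all 2^4 = 16 messages m ∈ F_2^4.
For each, compute codeword c = mG in F_2^8, then tally its weight.
  m = 0000 → c = 00000000, weight = 0.
  m = 1000 → c = 11000100, weight = 3.
  m = 0100 → c = 11110000, weight = 4.
  m = 1100 → c = 00110100, weight = 3.
  m = 0010 → c = 00001110, weight = 3.
  m = 1010 → c = 11001010, weight = 4.
  m = 0110 → c = 11111110, weight = 7.
  m = 1110 → c = 00111010, weight = 4.
  m = 0001 → c = 11010100, weight = 4.
  m = 1001 → c = 00010000, weight = 1.
  m = 0101 → c = 00100100, weight = 2.
  m = 1101 → c = 11100000, weight = 3.
  m = 0011 → c = 11011010, weight = 5.
  m = 1011 → c = 00011110, weight = 4.
  m = 0111 → c = 00101010, weight = 3.
  m = 1111 → c = 11101110, weight = 6.
Tally weights:
  weight 0: 1 codewords.
  weight 1: 1 codewords.
  weight 2: 1 codewords.
  weight 3: 5 codewords.
  weight 4: 5 codewords.
  weight 5: 1 codewords.
  weight 6: 1 codewords.
  weight 7: 1 codewords.
Minimum distance d = smallest w > 0 with A_w > 0 = 1.
Sanity: Σ A_w = 16 = 2^4 = 16 ✓.


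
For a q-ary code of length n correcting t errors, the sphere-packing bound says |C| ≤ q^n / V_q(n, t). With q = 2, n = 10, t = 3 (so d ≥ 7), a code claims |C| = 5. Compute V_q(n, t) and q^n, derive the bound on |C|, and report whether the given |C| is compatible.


V_q(n, t) = 176, q^n = 1024, Hamming bound = 5, |C| = 5 ≤ bound (satisfied).

Step 1: Compute V_q(n, t) = Σ_{j=0}^3 C(n, j) (q−1)^j.
  j = 0: C(10,0)·(1)^0 = 1·1 = 1.
  j = 1: C(10,1)·(1)^1 = 10·1 = 10.
  j = 2: C(10,2)·(1)^2 = 45·1 = 45.
  j = 3: C(10,3)·(1)^3 = 120·1 = 120.
  V_q(n, t) = 1 + 10 + 45 + 120 = 176.
Step 2: q^n = 2^10 = 1024.
Step 3: Hamming bound ⌊q^n / V_q(n,t)⌋ = ⌊1024/176⌋ = 5.
Step 4: Compare |C| = 5 to 5: satisfied.
The claimed |C| lies at the Hamming bound (tight).


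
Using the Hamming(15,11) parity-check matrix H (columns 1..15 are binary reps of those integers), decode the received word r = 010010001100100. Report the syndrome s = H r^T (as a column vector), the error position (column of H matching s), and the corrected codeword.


s = (1, 0, 0, 1)^T, error position = 9, corrected codeword c = 010010000100100

Compute s = H r^T mod 2 one row at a time:
  s_1 = 0 + 1 + 1 + 0 + 0 + 1 + 0 + 0 = 3 ≡ 1 (mod 2).
  s_2 = 0 + 1 + 0 + 0 + 0 + 1 + 0 + 0 = 2 ≡ 0 (mod 2).
  s_3 = 1 + 0 + 0 + 0 + 1 + 0 + 0 + 0 = 2 ≡ 0 (mod 2).
  s_4 = 0 + 0 + 1 + 0 + 1 + 0 + 1 + 0 = 3 ≡ 1 (mod 2).
s = (1, 0, 0, 1)^T — this equals column 9 of H (binary 1001), so error is at position 9.
Correct: flip bit 9 of r = 010010001100100 to get c = 010010000100100.


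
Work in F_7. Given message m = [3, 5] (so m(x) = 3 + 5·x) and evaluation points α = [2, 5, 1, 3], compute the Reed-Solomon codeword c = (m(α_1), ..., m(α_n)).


c = [6, 0, 1, 4]

Message polynomial: m(x) = 3 + 5·x (mod 7).
For each evaluation point α_i, compute m(α_i) mod 7:
  α_1 = 2: Horner steps 5 → 6, so m(2) = 6.
  α_2 = 5: Horner steps 5 → 0, so m(5) = 0.
  α_3 = 1: Horner steps 5 → 1, so m(1) = 1.
  α_4 = 3: Horner steps 5 → 4, so m(3) = 4.
Codeword c = [6, 0, 1, 4] ∈ F_7^4.


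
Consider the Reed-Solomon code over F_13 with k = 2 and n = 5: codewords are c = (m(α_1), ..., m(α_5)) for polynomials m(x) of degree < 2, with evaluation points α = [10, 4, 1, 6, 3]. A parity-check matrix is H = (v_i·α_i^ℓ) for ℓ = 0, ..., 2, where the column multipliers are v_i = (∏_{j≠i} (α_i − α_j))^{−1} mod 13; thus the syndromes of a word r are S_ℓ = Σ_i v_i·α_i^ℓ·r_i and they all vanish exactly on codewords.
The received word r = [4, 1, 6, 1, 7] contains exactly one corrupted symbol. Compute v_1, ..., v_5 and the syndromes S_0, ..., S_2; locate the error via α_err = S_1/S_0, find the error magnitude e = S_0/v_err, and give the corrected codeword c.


S = (9, 2, 12), error at position 4, error magnitude e = 12, c = [4, 1, 6, 2, 7].

Step 1: column multipliers v_i = (∏_{j≠i}(α_i − α_j))^{−1} mod 13.
  i = 1 (α = 10): (10−4)(10−1)(10−6)(10−3) = 6·9·4·7 = 1512 ≡ 4, so v_1 = 4^{−1} = 10 (mod 13).
  i = 2 (α = 4): (4−10)(4−1)(4−6)(4−3) = (−6)·3·(−2)·1 = 36 ≡ 10, so v_2 = 10^{−1} = 4 (mod 13).
  i = 3 (α = 1): (1−10)(1−4)(1−6)(1−3) = (−9)·(−3)·(−5)·(−2) = 270 ≡ 10, so v_3 = 10^{−1} = 4 (mod 13).
  i = 4 (α = 6): (6−10)(6−4)(6−1)(6−3) = (−4)·2·5·3 = −120 ≡ 10, so v_4 = 10^{−1} = 4 (mod 13).
  i = 5 (α = 3): (3−10)(3−4)(3−1)(3−6) = (−7)·(−1)·2·(−3) = −42 ≡ 10, so v_5 = 10^{−1} = 4 (mod 13).
  v = [10, 4, 4, 4, 4].
Step 2: syndromes of r = [4, 1, 6, 1, 7] (all sums mod 13).
  S_0 = Σ v_i r_i = 10·4 + 4·1 + 4·6 + 4·1 + 4·7 = 100 ≡ 9.
  S_1 = Σ v_i α_i r_i = 10·10·4 + 4·4·1 + 4·1·6 + 4·6·1 + 4·3·7 = 548 ≡ 2.
  α_i^2 mod 13 = [9, 3, 1, 10, 9].
  S_2 = Σ v_i α_i^2 r_i = 10·9·4 + 4·3·1 + 4·1·6 + 4·10·1 + 4·9·7 = 688 ≡ 12.
  S = (9, 2, 12) ≠ 0, so r is not a codeword (an error is present).
Step 3: locate the error. For a single error e at position i, S_ℓ = v_i·e·α_i^ℓ, so α_err = S_1/S_0.
  S_0^{−1} = 9^{−1} = 3 (mod 13), so α_err = 2·3 = 6 ≡ 6 = α_4. Error position i = 4.
  Consistency check: S_2/S_1 = 12·7 = 84 ≡ 6 = α_err ✓ (single-error assumption holds).
Step 4: error magnitude e = S_0/v_4 = S_0·∏_{j≠4}(α_4 − α_j) = 9·10 = 90 ≡ 12 (mod 13).
Step 5: correct position 4: c_4 = r_4 − e = 1 − 12 ≡ 2 (mod 13). Hence c = [4, 1, 6, 2, 7].
  Check: interpolating c through the α_i gives m(x) = 12 + 7·x (degree < 2) with m(α_i) = c_i for every i, so c is indeed a codeword.


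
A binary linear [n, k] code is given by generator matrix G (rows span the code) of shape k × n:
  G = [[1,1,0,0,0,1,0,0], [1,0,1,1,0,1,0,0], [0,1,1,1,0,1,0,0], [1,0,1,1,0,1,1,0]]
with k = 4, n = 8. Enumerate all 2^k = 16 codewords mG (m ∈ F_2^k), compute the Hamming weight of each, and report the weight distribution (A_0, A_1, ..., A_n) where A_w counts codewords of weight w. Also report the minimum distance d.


Weight distribution: A_0 = 1, A_1 = 2, A_2 = 2, A_3 = 4, A_4 = 5, A_5 = 2. Minimum distance d = 1.

Enumerate all 2^4 = 16 messages m ∈ F_2^4.
For each, compute codeword c = mG in F_2^8, then tally its weight.
  m = 0000 → c = 00000000, weight = 0.
  m = 1000 → c = 11000100, weight = 3.
  m = 0100 → c = 10110100, weight = 4.
  m = 1100 → c = 01110000, weight = 3.
  m = 0010 → c = 01110100, weight = 4.
  m = 1010 → c = 10110000, weight = 3.
  m = 0110 → c = 11000000, weight = 2.
  m = 1110 → c = 00000100, weight = 1.
  m = 0001 → c = 10110110, weight = 5.
  m = 1001 → c = 01110010, weight = 4.
  m = 0101 → c = 00000010, weight = 1.
  m = 1101 → c = 11000110, weight = 4.
  m = 0011 → c = 11000010, weight = 3.
  m = 1011 → c = 00000110, weight = 2.
  m = 0111 → c = 01110110, weight = 5.
  m = 1111 → c = 10110010, weight = 4.
Tally weights:
  weight 0: 1 codewords.
  weight 1: 2 codewords.
  weight 2: 2 codewords.
  weight 3: 4 codewords.
  weight 4: 5 codewords.
  weight 5: 2 codewords.
Minimum distance d = smallest w > 0 with A_w > 0 = 1.
Sanity: Σ A_w = 16 = 2^4 = 16 ✓.


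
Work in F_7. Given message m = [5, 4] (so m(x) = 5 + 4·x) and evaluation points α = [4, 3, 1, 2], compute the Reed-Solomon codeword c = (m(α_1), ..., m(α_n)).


c = [0, 3, 2, 6]

Message polynomial: m(x) = 5 + 4·x (mod 7).
For each evaluation point α_i, compute m(α_i) mod 7:
  α_1 = 4: Horner steps 4 → 0, so m(4) = 0.
  α_2 = 3: Horner steps 4 → 3, so m(3) = 3.
  α_3 = 1: Horner steps 4 → 2, so m(1) = 2.
  α_4 = 2: Horner steps 4 → 6, so m(2) = 6.
Codeword c = [0, 3, 2, 6] ∈ F_7^4.


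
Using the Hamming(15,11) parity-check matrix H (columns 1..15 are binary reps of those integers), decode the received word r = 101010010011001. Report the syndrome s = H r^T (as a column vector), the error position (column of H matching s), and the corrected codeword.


s = (0, 1, 1, 1)^T, error position = 7, corrected codeword c = 101010110011001

Compute s = H r^T mod 2 one row at a time:
  s_1 = 1 + 0 + 0 + 1 + 1 + 0 + 0 + 1 = 4 ≡ 0 (mod 2).
  s_2 = 0 + 1 + 0 + 0 + 1 + 0 + 0 + 1 = 3 ≡ 1 (mod 2).
  s_3 = 0 + 1 + 0 + 0 + 0 + 1 + 0 + 1 = 3 ≡ 1 (mod 2).
  s_4 = 1 + 1 + 1 + 0 + 0 + 1 + 0 + 1 = 5 ≡ 1 (mod 2).
s = (0, 1, 1, 1)^T — this equals column 7 of H (binary 0111), so error is at position 7.
Correct: flip bit 7 of r = 101010010011001 to get c = 101010110011001.


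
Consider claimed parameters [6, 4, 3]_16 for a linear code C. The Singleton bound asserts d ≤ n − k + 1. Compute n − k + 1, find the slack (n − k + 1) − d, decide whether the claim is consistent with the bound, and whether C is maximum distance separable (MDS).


Singleton RHS = n − k + 1 = 3, slack = 0, bound satisfied, MDS.

Singleton bound: d ≤ n − k + 1.
Here n = 6, k = 4, so n − k + 1 = 3.
Given d = 3, check d ≤ 3: YES.
Slack = (n − k + 1) − d = 0.
The code is MDS (slack = 0).
Description: the claimed parameters are [6, 4, 3]_16; such a code would be MDS (meets Singleton bound).


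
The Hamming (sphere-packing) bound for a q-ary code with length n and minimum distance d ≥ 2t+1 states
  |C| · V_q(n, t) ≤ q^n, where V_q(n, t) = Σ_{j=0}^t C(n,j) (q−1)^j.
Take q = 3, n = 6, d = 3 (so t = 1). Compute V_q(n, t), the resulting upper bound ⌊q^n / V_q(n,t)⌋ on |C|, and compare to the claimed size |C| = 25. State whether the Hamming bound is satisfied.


V_q(n, t) = 13, q^n = 729, Hamming bound = 56, |C| = 25 ≤ bound (satisfied).

Step 1: Compute V_q(n, t) = Σ_{j=0}^1 C(n, j) (q−1)^j.
  j = 0: C(6,0)·(2)^0 = 1·1 = 1.
  j = 1: C(6,1)·(2)^1 = 6·2 = 12.
  V_q(n, t) = 1 + 12 = 13.
Step 2: q^n = 3^6 = 729.
Step 3: Hamming bound ⌊q^n / V_q(n,t)⌋ = ⌊729/13⌋ = 56.
Step 4: Compare |C| = 25 to 56: satisfied.
The claimed |C| lies below the Hamming bound.


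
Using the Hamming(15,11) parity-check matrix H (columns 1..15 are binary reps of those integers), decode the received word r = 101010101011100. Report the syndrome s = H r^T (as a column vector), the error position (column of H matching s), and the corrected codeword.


s = (0, 0, 1, 1)^T, error position = 3, corrected codeword c = 100010101011100

Compute s = H r^T mod 2 one row at a time:
  s_1 = 0 + 1 + 0 + 1 + 1 + 1 + 0 + 0 = 4 ≡ 0 (mod 2).
  s_2 = 0 + 1 + 0 + 1 + 1 + 1 + 0 + 0 = 4 ≡ 0 (mod 2).
  s_3 = 0 + 1 + 0 + 1 + 0 + 1 + 0 + 0 = 3 ≡ 1 (mod 2).
  s_4 = 1 + 1 + 1 + 1 + 1 + 1 + 1 + 0 = 7 ≡ 1 (mod 2).
s = (0, 0, 1, 1)^T — this equals column 3 of H (binary 0011), so error is at position 3.
Correct: flip bit 3 of r = 101010101011100 to get c = 100010101011100.


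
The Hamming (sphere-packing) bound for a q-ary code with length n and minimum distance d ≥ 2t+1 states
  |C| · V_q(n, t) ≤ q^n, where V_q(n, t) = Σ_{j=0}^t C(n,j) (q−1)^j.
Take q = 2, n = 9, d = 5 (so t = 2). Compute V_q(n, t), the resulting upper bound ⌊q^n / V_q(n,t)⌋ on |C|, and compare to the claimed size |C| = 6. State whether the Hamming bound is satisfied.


V_q(n, t) = 46, q^n = 512, Hamming bound = 11, |C| = 6 ≤ bound (satisfied).

Step 1: Compute V_q(n, t) = Σ_{j=0}^2 C(n, j) (q−1)^j.
  j = 0: C(9,0)·(1)^0 = 1·1 = 1.
  j = 1: C(9,1)·(1)^1 = 9·1 = 9.
  j = 2: C(9,2)·(1)^2 = 36·1 = 36.
  V_q(n, t) = 1 + 9 + 36 = 46.
Step 2: q^n = 2^9 = 512.
Step 3: Hamming bound ⌊q^n / V_q(n,t)⌋ = ⌊512/46⌋ = 11.
Step 4: Compare |C| = 6 to 11: satisfied.
The claimed |C| lies below the Hamming bound.


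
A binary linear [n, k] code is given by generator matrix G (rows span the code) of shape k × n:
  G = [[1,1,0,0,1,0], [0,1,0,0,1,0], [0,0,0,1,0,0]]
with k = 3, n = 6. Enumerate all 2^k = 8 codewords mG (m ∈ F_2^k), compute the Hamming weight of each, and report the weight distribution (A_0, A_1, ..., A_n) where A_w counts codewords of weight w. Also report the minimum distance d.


Weight distribution: A_0 = 1, A_1 = 2, A_2 = 2, A_3 = 2, A_4 = 1. Minimum distance d = 1.

Enumerate all 2^3 = 8 messages m ∈ F_2^3.
For each, compute codeword c = mG in F_2^6, then tally its weight.
  m = 000 → c = 000000, weight = 0.
  m = 100 → c = 110010, weight = 3.
  m = 010 → c = 010010, weight = 2.
  m = 110 → c = 100000, weight = 1.
  m = 001 → c = 000100, weight = 1.
  m = 101 → c = 110110, weight = 4.
  m = 011 → c = 010110, weight = 3.
  m = 111 → c = 100100, weight = 2.
Tally weights:
  weight 0: 1 codewords.
  weight 1: 2 codewords.
  weight 2: 2 codewords.
  weight 3: 2 codewords.
  weight 4: 1 codewords.
Minimum distance d = smallest w > 0 with A_w > 0 = 1.
Sanity: Σ A_w = 8 = 2^3 = 8 ✓.


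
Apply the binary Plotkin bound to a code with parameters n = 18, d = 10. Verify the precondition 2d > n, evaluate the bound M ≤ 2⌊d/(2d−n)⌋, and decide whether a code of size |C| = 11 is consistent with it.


Plotkin bound M ≤ 10; given |C| = 11 > bound (violated).

Check applicability: 2d = 20, n = 18.
2d − n = 2 > 0, so Plotkin applies.
Compute d/(2d−n) = 10/2 ≈ 5.0000.
⌊d/(2d−n)⌋ = 5.
Plotkin bound: M ≤ 2·5 = 10.
Given |C| = 11, check: VIOLATED.
This |C| is above the Plotkin bound, so no binary code with n = 18, d = 10 and 11 codewords exists.


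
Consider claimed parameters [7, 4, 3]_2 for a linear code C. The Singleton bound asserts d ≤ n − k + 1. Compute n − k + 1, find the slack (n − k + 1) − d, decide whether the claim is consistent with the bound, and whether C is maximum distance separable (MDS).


Singleton RHS = n − k + 1 = 4, slack = 1, bound satisfied, not MDS.

Singleton bound: d ≤ n − k + 1.
Here n = 7, k = 4, so n − k + 1 = 4.
Given d = 3, check d ≤ 4: YES.
Slack = (n − k + 1) − d = 1.
The code is NOT MDS (slack = 1 > 0).
Description: the claimed parameters are [7, 4, 3]_2; such a code would be non-MDS.


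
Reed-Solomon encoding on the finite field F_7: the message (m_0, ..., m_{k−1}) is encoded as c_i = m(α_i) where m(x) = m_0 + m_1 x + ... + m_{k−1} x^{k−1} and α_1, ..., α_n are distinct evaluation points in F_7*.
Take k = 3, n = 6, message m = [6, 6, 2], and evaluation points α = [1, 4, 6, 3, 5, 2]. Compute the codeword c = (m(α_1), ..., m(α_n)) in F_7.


c = [0, 6, 2, 0, 2, 5]

Message polynomial: m(x) = 6 + 6·x + 2·x^2 (mod 7).
For each evaluation point α_i, compute m(α_i) mod 7:
  α_1 = 1: Horner steps 2 → 1 → 0, so m(1) = 0.
  α_2 = 4: Horner steps 2 → 0 → 6, so m(4) = 6.
  α_3 = 6: Horner steps 2 → 4 → 2, so m(6) = 2.
  α_4 = 3: Horner steps 2 → 5 → 0, so m(3) = 0.
  α_5 = 5: Horner steps 2 → 2 → 2, so m(5) = 2.
  α_6 = 2: Horner steps 2 → 3 → 5, so m(2) = 5.
Codeword c = [0, 6, 2, 0, 2, 5] ∈ F_7^6.


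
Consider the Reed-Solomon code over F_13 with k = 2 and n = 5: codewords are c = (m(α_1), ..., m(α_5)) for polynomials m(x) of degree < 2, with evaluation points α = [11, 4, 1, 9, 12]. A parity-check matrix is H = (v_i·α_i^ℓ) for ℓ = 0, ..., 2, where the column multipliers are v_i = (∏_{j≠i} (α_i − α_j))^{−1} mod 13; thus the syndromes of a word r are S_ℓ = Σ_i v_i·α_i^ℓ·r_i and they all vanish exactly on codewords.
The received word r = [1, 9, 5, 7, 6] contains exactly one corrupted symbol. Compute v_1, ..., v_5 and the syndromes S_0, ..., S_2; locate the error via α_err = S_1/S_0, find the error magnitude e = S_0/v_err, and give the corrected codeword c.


S = (2, 11, 2), error at position 5, error magnitude e = 8, c = [1, 9, 5, 7, 11].

Step 1: column multipliers v_i = (∏_{j≠i}(α_i − α_j))^{−1} mod 13.
  i = 1 (α = 11): (11−4)(11−1)(11−9)(11−12) = 7·10·2·(−1) = −140 ≡ 3, so v_1 = 3^{−1} = 9 (mod 13).
  i = 2 (α = 4): (4−11)(4−1)(4−9)(4−12) = (−7)·3·(−5)·(−8) = −840 ≡ 5, so v_2 = 5^{−1} = 8 (mod 13).
  i = 3 (α = 1): (1−11)(1−4)(1−9)(1−12) = (−10)·(−3)·(−8)·(−11) = 2640 ≡ 1, so v_3 = 1^{−1} = 1 (mod 13).
  i = 4 (α = 9): (9−11)(9−4)(9−1)(9−12) = (−2)·5·8·(−3) = 240 ≡ 6, so v_4 = 6^{−1} = 11 (mod 13).
  i = 5 (α = 12): (12−11)(12−4)(12−1)(12−9) = 1·8·11·3 = 264 ≡ 4, so v_5 = 4^{−1} = 10 (mod 13).
  v = [9, 8, 1, 11, 10].
Step 2: syndromes of r = [1, 9, 5, 7, 6] (all sums mod 13).
  S_0 = Σ v_i r_i = 9·1 + 8·9 + 1·5 + 11·7 + 10·6 = 223 ≡ 2.
  S_1 = Σ v_i α_i r_i = 9·11·1 + 8·4·9 + 1·1·5 + 11·9·7 + 10·12·6 = 1805 ≡ 11.
  α_i^2 mod 13 = [4, 3, 1, 3, 1].
  S_2 = Σ v_i α_i^2 r_i = 9·4·1 + 8·3·9 + 1·1·5 + 11·3·7 + 10·1·6 = 548 ≡ 2.
  S = (2, 11, 2) ≠ 0, so r is not a codeword (an error is present).
Step 3: locate the error. For a single error e at position i, S_ℓ = v_i·e·α_i^ℓ, so α_err = S_1/S_0.
  S_0^{−1} = 2^{−1} = 7 (mod 13), so α_err = 11·7 = 77 ≡ 12 = α_5. Error position i = 5.
  Consistency check: S_2/S_1 = 2·6 = 12 ≡ 12 = α_err ✓ (single-error assumption holds).
Step 4: error magnitude e = S_0/v_5 = S_0·∏_{j≠5}(α_5 − α_j) = 2·4 = 8 ≡ 8 (mod 13).
Step 5: correct position 5: c_5 = r_5 − e = 6 − 8 ≡ 11 (mod 13). Hence c = [1, 9, 5, 7, 11].
  Check: interpolating c through the α_i gives m(x) = 8 + 10·x (degree < 2) with m(α_i) = c_i for every i, so c is indeed a codeword.


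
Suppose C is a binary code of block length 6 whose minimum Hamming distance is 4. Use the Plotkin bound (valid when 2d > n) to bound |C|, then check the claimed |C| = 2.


Plotkin bound M ≤ 4; given |C| = 2 ≤ bound (satisfied).

Check applicability: 2d = 8, n = 6.
2d − n = 2 > 0, so Plotkin applies.
Compute d/(2d−n) = 4/2 ≈ 2.0000.
⌊d/(2d−n)⌋ = 2.
Plotkin bound: M ≤ 2·2 = 4.
Given |C| = 2, check: satisfied.
This |C| is below the Plotkin bound.


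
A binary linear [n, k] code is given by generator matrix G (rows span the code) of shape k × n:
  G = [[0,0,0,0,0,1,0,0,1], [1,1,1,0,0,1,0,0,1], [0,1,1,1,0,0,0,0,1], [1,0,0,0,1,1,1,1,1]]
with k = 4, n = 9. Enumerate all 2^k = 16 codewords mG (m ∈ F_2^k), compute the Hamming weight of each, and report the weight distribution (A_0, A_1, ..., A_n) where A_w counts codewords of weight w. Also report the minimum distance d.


Weight distribution: A_0 = 1, A_2 = 1, A_3 = 3, A_4 = 3, A_5 = 4, A_6 = 1, A_7 = 1, A_8 = 2. Minimum distance d = 2.

Enumerate all 2^4 = 16 messages m ∈ F_2^4.
For each, compute codeword c = mG in F_2^9, then tally its weight.
  m = 0000 → c = 000000000, weight = 0.
  m = 1000 → c = 000001001, weight = 2.
  m = 0100 → c = 111001001, weight = 5.
  m = 1100 → c = 111000000, weight = 3.
  m = 0010 → c = 011100001, weight = 4.
  m = 1010 → c = 011101000, weight = 4.
  m = 0110 → c = 100101000, weight = 3.
  m = 1110 → c = 100100001, weight = 3.
  m = 0001 → c = 100011111, weight = 6.
  m = 1001 → c = 100010110, weight = 4.
  m = 0101 → c = 011010110, weight = 5.
  m = 1101 → c = 011011111, weight = 7.
  m = 0011 → c = 111111110, weight = 8.
  m = 1011 → c = 111110111, weight = 8.
  m = 0111 → c = 000110111, weight = 5.
  m = 1111 → c = 000111110, weight = 5.
Tally weights:
  weight 0: 1 codewords.
  weight 2: 1 codewords.
  weight 3: 3 codewords.
  weight 4: 3 codewords.
  weight 5: 4 codewords.
  weight 6: 1 codewords.
  weight 7: 1 codewords.
  weight 8: 2 codewords.
Minimum distance d = smallest w > 0 with A_w > 0 = 2.
Sanity: Σ A_w = 16 = 2^4 = 16 ✓.
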